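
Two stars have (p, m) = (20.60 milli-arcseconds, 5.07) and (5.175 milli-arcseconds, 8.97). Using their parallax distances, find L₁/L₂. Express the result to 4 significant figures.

L₁/L₂ = 2.291

d₁ = 1/p₁ = 1/0.02060″ = 48.544 pc; d₂ = 1/p₂ = 1/0.005175″ = 193.24 pc.
M₁ = m₁ − 5 log₁₀ d₁ + 5 = 5.07 − 8.4307 + 5 = 1.6393.
M₂ = 8.97 − 11.4305 + 5 = 2.5395.
L₁/L₂ = 10^(0.4(M₂ − M₁)) = 10^(0.4 × 0.9002) = 10^0.36008 = 2.2913.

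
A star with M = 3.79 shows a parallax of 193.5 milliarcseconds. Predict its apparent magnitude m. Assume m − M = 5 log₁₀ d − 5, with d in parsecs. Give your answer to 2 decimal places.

d = 1/p = 1/0.1935″ = 5.168 pc.
m − M = 5 log₁₀ d − 5 = 5 log₁₀(5.168) − 5 = 3.5666 − 5 = -1.4334.
m = M + (m − M) = 3.79 + (-1.4334) = 2.36.

m = 2.36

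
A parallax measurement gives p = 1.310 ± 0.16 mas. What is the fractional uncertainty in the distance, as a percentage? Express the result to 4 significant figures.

For d = 1/p, |σ_d/d| = |σ_p/p|.
σ_p/p = 0.16 / 1.310 = 0.12214 = 12.214%.

12.21%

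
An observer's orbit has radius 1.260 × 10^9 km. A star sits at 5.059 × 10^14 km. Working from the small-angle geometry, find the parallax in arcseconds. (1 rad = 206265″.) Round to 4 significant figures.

θ ≈ B/d = (1.260 × 10^9) / (5.059 × 10^14) = 2.4906 × 10^-6 rad.
In arcseconds: 2.4906 × 10^-6 × 206265 = 0.51372″.

0.5137 arcsec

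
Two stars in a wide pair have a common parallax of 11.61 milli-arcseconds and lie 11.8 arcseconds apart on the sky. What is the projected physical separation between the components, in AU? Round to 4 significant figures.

d = 1/p = 1/0.01161″ = 86.133 pc.
At distance d (pc), an angle of θ arcsec spans θ·d AU: s = 11.8 × 86.133 = 1016.4 AU.

1016 AU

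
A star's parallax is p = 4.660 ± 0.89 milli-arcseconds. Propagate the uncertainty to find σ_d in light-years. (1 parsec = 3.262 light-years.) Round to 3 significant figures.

d = 1/p, so σ_d = σ_p / p².
σ_d = 0.000890 / (0.004660)² = 0.000890 / 0.000021716 = 40.984 pc = 40.984 × 3.262 ly = 133.69 ly.

134 ly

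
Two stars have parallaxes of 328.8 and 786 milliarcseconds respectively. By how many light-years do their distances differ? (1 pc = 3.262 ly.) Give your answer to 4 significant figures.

d_A = 1/0.3288″ = 3.0414 pc; d_B = 1/0.7860″ = 1.2723 pc.
|d_B − d_A| = |1.2723 − 3.0414| = 1.7691 pc = 1.7691 × 3.262 ly = 5.7708 ly.

5.771 ly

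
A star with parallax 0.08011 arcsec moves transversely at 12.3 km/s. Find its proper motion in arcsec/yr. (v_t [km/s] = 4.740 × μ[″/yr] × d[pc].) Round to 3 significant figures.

d = 1/p = 1/0.08011″ = 12.483 pc.
μ = v_t / (4.74 d) = 12.3 / (4.74 × 12.483) = 12.3 / 59.169 = 0.20788 ″/yr.

0.208 arcsec/yr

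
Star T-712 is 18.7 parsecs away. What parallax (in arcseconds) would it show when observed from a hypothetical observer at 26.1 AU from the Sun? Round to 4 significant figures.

p (arcsec) = B (AU) / d (pc).
p = 26.1 / 18.7 = 1.3957 arcsec.

1.396 arcsec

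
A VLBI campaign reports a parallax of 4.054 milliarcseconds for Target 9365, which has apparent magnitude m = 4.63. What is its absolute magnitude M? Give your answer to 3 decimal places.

M = -2.331

d = 1/p = 1/0.004054″ = 246.67 pc.
m − M = 5 log₁₀(246.67) − 5 = 11.9606 − 5 = 6.9606.
M = m − (m − M) = 4.63 − 6.9606 = -2.331.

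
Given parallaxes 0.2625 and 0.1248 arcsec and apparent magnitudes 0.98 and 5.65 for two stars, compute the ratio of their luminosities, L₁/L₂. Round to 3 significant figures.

L₁/L₂ = 16.7

d₁ = 1/p₁ = 1/0.2625″ = 3.8095 pc; d₂ = 1/p₂ = 1/0.1248″ = 8.0128 pc.
M₁ = m₁ − 5 log₁₀ d₁ + 5 = 0.98 − 2.9043 + 5 = 3.0757.
M₂ = 5.65 − 4.5189 + 5 = 6.1311.
L₁/L₂ = 10^(0.4(M₂ − M₁)) = 10^(0.4 × 3.0554) = 10^1.22216 = 16.679.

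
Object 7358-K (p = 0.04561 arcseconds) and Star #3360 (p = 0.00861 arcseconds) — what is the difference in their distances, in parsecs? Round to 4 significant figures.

d_A = 1/0.04561″ = 21.925 pc; d_B = 1/0.008610″ = 116.14 pc.
|d_B − d_A| = |116.14 − 21.925| = 94.215 pc.

94.22 pc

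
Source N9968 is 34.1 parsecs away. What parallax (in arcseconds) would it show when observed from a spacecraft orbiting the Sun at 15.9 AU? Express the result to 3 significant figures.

0.466 arcsec

p (arcsec) = B (AU) / d (pc).
p = 15.9 / 34.1 = 0.46628 arcsec.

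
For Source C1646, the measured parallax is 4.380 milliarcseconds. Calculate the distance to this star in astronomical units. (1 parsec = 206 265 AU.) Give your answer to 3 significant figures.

4.71 × 10^7 AU

p = 4.380 milliarcseconds = 0.004380 arcsec.
d = 1/p = 1/0.004380 = 228.31 pc.
In AU: 228.31 × 206265 = 4.7092 × 10^7 AU.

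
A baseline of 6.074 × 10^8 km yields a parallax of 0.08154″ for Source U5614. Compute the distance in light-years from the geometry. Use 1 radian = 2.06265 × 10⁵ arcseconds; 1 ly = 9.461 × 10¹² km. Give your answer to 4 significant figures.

162.4 ly

θ = 0.08154″ = 0.08154/206265 = 3.9532 × 10^-7 rad.
d = B/θ = (6.074 × 10^8) / (3.9532 × 10^-7) = 1.5365 × 10^15 km = (1.5365 × 10^15) / (9.461 × 10^12) ly = 162.4 ly.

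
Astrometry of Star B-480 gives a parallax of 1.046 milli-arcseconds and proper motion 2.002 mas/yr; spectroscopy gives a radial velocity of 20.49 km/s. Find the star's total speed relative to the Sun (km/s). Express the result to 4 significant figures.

d = 1/p = 1/0.001046″ = 956.02 pc.
μ = 2.002 mas/yr = 0.002002 ″/yr.
v_t = 4.740 μ d = 4.740 × 0.002002 × 956.02 = 9.0721 km/s.
v = √(v_r² + v_t²) = √(20.49² + 9.0721²) = √502.143 = 22.409 km/s.

22.41 km/s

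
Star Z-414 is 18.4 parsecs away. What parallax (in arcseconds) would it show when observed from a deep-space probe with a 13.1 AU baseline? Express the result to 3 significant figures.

0.712 arcsec

p (arcsec) = B (AU) / d (pc).
p = 13.1 / 18.4 = 0.71196 arcsec.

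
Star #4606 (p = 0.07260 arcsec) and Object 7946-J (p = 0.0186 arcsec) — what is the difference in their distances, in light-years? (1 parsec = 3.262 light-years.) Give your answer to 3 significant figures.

d_A = 1/0.07260″ = 13.774 pc; d_B = 1/0.01860″ = 53.763 pc.
|d_B − d_A| = |53.763 − 13.774| = 39.989 pc = 39.989 × 3.262 ly = 130.44 ly.

130 ly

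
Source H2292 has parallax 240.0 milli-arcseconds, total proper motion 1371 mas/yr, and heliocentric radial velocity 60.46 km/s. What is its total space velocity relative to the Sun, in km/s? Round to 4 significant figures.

d = 1/p = 1/0.2400″ = 4.1667 pc.
μ = 1371 mas/yr = 1.371 ″/yr.
v_t = 4.740 μ d = 4.740 × 1.371 × 4.1667 = 27.077 km/s.
v = √(v_r² + v_t²) = √(60.46² + 27.077²) = √4388.58 = 66.246 km/s.

66.25 km/s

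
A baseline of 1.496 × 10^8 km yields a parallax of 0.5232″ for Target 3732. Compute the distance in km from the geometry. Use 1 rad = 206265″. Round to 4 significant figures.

5.898 × 10^13 km

θ = 0.5232″ = 0.5232/206265 = 2.5365 × 10^-6 rad.
d = B/θ = (1.496 × 10^8) / (2.5365 × 10^-6) = 5.8979 × 10^13 km.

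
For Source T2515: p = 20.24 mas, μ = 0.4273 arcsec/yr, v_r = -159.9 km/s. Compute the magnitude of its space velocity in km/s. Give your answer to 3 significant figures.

189 km/s

d = 1/p = 1/0.02024″ = 49.407 pc.
v_t = 4.740 μ d = 4.740 × 0.4273 × 49.407 = 100.07 km/s.
v = √(v_r² + v_t²) = √((-159.9)² + 100.07²) = √35582 = 188.63 km/s.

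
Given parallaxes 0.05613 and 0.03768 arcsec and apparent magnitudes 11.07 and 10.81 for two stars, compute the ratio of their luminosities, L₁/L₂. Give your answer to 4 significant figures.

d₁ = 1/p₁ = 1/0.05613″ = 17.816 pc; d₂ = 1/p₂ = 1/0.03768″ = 26.539 pc.
M₁ = m₁ − 5 log₁₀ d₁ + 5 = 11.07 − 6.2541 + 5 = 9.8159.
M₂ = 10.81 − 7.1194 + 5 = 8.6906.
L₁/L₂ = 10^(0.4(M₂ − M₁)) = 10^(0.4 × (-1.1253)) = 10^(-0.45012) = 0.35472.

L₁/L₂ = 0.3547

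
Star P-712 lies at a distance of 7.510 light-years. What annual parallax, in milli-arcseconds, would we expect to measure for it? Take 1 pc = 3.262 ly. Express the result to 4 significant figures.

d = 7.510 ly ÷ 3.262 = 2.3023 pc.
p = 1/d = 1/2.3023 = 0.43435 arcsec.
= 0.43435 × 1000 = 434.35 mas.

434.4 mas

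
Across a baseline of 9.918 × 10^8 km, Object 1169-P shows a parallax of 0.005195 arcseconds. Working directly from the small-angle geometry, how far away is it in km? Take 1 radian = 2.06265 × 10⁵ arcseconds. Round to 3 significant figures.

θ = 0.005195″ = 0.005195/206265 = 2.5186 × 10^-8 rad.
d = B/θ = (9.918 × 10^8) / (2.5186 × 10^-8) = 3.9379 × 10^16 km.

3.94 × 10^16 km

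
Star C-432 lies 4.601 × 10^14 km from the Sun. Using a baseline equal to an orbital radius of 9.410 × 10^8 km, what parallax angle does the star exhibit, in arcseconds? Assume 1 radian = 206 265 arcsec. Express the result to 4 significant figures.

θ ≈ B/d = (9.410 × 10^8) / (4.601 × 10^14) = 2.0452 × 10^-6 rad.
In arcseconds: 2.0452 × 10^-6 × 206265 = 0.42185″.

0.4219 arcsec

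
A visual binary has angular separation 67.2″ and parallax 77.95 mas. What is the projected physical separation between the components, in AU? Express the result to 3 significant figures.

d = 1/p = 1/0.07795″ = 12.829 pc.
At distance d (pc), an angle of θ arcsec spans θ·d AU: s = 67.2 × 12.829 = 862.11 AU.

862 AU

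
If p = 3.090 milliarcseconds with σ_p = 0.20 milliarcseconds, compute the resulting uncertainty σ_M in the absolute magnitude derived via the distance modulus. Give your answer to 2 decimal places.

σ_M = 0.14 mag

M = m − 5 log₁₀ d + 5 = m + 5 log₁₀ p + 5, so ∂M/∂p = 5/(p ln 10).
σ_M = (5/ln 10) · (σ_p/p) = 2.1715 × 0.20/3.090 = 2.1715 × 0.064725 = 0.14055.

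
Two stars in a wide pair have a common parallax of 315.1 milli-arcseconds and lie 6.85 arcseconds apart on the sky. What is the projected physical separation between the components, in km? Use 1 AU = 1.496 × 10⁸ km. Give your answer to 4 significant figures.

3.252 × 10^9 km

d = 1/p = 1/0.3151″ = 3.1736 pc.
At distance d (pc), an angle of θ arcsec spans θ·d AU: s = 6.85 × 3.1736 = 21.739 AU.
= 21.739 × 1.496 × 10⁸ km = 3.2522 × 10^9 km.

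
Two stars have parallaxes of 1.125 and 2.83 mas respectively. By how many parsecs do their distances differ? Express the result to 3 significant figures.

d_A = 1/0.001125″ = 888.89 pc; d_B = 1/0.002830″ = 353.36 pc.
|d_B − d_A| = |353.36 − 888.89| = 535.53 pc.

536 pc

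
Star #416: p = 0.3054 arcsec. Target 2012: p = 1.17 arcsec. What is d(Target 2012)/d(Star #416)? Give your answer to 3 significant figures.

Since d = 1/p, d_B/d_A = p_A/p_B.
= 0.3054 / 1.17 = 0.26103.

0.261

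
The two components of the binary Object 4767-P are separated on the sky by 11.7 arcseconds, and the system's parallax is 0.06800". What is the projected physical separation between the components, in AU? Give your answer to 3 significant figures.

172 AU

d = 1/p = 1/0.06800″ = 14.706 pc.
At distance d (pc), an angle of θ arcsec spans θ·d AU: s = 11.7 × 14.706 = 172.06 AU.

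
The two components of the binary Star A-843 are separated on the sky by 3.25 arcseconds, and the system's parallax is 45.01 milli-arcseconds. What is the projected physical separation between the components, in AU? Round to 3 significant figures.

d = 1/p = 1/0.04501″ = 22.217 pc.
At distance d (pc), an angle of θ arcsec spans θ·d AU: s = 3.25 × 22.217 = 72.205 AU.

72.2 AU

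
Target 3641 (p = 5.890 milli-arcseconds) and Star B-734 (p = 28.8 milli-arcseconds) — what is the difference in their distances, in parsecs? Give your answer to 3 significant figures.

135 pc

d_A = 1/0.005890″ = 169.78 pc; d_B = 1/0.02880″ = 34.722 pc.
|d_B − d_A| = |34.722 − 169.78| = 135.06 pc.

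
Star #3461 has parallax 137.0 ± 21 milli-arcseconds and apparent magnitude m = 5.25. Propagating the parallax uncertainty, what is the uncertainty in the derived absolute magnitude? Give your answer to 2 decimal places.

M = m − 5 log₁₀ d + 5 = m + 5 log₁₀ p + 5, so ∂M/∂p = 5/(p ln 10).
σ_M = (5/ln 10) · (σ_p/p) = 2.1715 × 21/137.0 = 2.1715 × 0.15328 = 0.33285.

σ_M = 0.33 mag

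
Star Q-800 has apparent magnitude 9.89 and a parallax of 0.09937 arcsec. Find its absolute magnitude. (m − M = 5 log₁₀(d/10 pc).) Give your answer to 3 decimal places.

M = 9.876

d = 1/p = 1/0.09937″ = 10.063 pc.
m − M = 5 log₁₀(10.063) − 5 = 5.0136 − 5 = 0.0136.
M = m − (m − M) = 9.89 − 0.0136 = 9.876.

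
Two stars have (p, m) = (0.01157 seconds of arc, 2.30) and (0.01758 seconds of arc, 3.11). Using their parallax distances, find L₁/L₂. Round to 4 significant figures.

d₁ = 1/p₁ = 1/0.01157″ = 86.43 pc; d₂ = 1/p₂ = 1/0.01758″ = 56.883 pc.
M₁ = m₁ − 5 log₁₀ d₁ + 5 = 2.30 − 9.6833 + 5 = -2.3833.
M₂ = 3.11 − 8.7749 + 5 = -0.6649.
L₁/L₂ = 10^(0.4(M₂ − M₁)) = 10^(0.4 × 1.7184) = 10^0.68736 = 4.8681.

L₁/L₂ = 4.868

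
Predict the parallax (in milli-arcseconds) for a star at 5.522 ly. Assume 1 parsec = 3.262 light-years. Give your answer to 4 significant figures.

d = 5.522 ly ÷ 3.262 = 1.6928 pc.
p = 1/d = 1/1.6928 = 0.59074 arcsec.
= 0.59074 × 1000 = 590.74 mas.

590.7 mas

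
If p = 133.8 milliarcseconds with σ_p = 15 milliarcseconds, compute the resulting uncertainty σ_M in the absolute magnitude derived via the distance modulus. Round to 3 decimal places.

σ_M = 0.243 mag

M = m − 5 log₁₀ d + 5 = m + 5 log₁₀ p + 5, so ∂M/∂p = 5/(p ln 10).
σ_M = (5/ln 10) · (σ_p/p) = 2.1715 × 15/133.8 = 2.1715 × 0.11211 = 0.24345.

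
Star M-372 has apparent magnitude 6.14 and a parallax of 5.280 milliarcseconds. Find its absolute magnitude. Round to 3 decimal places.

d = 1/p = 1/0.005280″ = 189.39 pc.
m − M = 5 log₁₀(189.39) − 5 = 11.3868 − 5 = 6.3868.
M = m − (m − M) = 6.14 − 6.3868 = -0.247.

M = -0.247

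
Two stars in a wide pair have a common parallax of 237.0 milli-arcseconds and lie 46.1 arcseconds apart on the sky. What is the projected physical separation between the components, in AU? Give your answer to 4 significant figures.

194.5 AU

d = 1/p = 1/0.2370″ = 4.2194 pc.
At distance d (pc), an angle of θ arcsec spans θ·d AU: s = 46.1 × 4.2194 = 194.51 AU.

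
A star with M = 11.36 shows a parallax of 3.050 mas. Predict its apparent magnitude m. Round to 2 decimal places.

d = 1/p = 1/0.003050″ = 327.87 pc.
m − M = 5 log₁₀ d − 5 = 5 log₁₀(327.87) − 5 = 12.5785 − 5 = 7.5785.
m = M + (m − M) = 11.36 + 7.5785 = 18.94.

m = 18.94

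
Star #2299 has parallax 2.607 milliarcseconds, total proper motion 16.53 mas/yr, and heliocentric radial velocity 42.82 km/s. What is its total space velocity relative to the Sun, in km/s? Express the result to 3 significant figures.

52.3 km/s

d = 1/p = 1/0.002607″ = 383.58 pc.
μ = 16.53 mas/yr = 0.01653 ″/yr.
v_t = 4.740 μ d = 4.740 × 0.01653 × 383.58 = 30.054 km/s.
v = √(v_r² + v_t²) = √(42.82² + 30.054²) = √2736.8 = 52.314 km/s.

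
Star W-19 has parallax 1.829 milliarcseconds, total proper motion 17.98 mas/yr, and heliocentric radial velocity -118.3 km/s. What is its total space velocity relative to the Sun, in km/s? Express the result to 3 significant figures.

127 km/s

d = 1/p = 1/0.001829″ = 546.75 pc.
μ = 17.98 mas/yr = 0.01798 ″/yr.
v_t = 4.740 μ d = 4.740 × 0.01798 × 546.75 = 46.597 km/s.
v = √(v_r² + v_t²) = √((-118.3)² + 46.597²) = √16166.2 = 127.15 km/s.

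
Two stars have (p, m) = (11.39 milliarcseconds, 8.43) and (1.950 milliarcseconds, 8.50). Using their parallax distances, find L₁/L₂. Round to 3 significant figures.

L₁/L₂ = 0.0313

d₁ = 1/p₁ = 1/0.01139″ = 87.796 pc; d₂ = 1/p₂ = 1/0.001950″ = 512.82 pc.
M₁ = m₁ − 5 log₁₀ d₁ + 5 = 8.43 − 9.7174 + 5 = 3.7126.
M₂ = 8.50 − 13.5498 + 5 = -0.0498.
L₁/L₂ = 10^(0.4(M₂ − M₁)) = 10^(0.4 × (-3.7624)) = 10^(-1.50496) = 0.031264.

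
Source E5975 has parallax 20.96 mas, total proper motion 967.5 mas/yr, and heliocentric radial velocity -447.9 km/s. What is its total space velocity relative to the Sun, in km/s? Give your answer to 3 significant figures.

498 km/s

d = 1/p = 1/0.02096″ = 47.71 pc.
μ = 967.5 mas/yr = 0.9675 ″/yr.
v_t = 4.740 μ d = 4.740 × 0.9675 × 47.71 = 218.8 km/s.
v = √(v_r² + v_t²) = √((-447.9)² + 218.8²) = √248488 = 498.49 km/s.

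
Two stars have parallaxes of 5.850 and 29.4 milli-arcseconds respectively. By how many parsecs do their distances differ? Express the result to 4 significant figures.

136.9 pc

d_A = 1/0.005850″ = 170.94 pc; d_B = 1/0.02940″ = 34.014 pc.
|d_B − d_A| = |34.014 − 170.94| = 136.93 pc.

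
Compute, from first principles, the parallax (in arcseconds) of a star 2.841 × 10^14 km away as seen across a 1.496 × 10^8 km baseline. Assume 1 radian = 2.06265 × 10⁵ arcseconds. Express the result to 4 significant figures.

0.1086 arcsec

θ ≈ B/d = (1.496 × 10^8) / (2.841 × 10^14) = 5.2658 × 10^-7 rad.
In arcseconds: 5.2658 × 10^-7 × 206265 = 0.10862″.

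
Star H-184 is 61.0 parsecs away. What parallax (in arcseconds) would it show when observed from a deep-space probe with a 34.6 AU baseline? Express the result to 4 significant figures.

p (arcsec) = B (AU) / d (pc).
p = 34.6 / 61.0 = 0.56721 arcsec.

0.5672 arcsec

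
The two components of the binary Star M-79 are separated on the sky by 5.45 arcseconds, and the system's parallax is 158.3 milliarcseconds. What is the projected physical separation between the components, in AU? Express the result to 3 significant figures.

34.4 AU

d = 1/p = 1/0.1583″ = 6.3171 pc.
At distance d (pc), an angle of θ arcsec spans θ·d AU: s = 5.45 × 6.3171 = 34.428 AU.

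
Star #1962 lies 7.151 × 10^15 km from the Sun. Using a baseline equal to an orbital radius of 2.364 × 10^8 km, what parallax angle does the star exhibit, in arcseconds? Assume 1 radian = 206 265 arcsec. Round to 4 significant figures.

θ ≈ B/d = (2.364 × 10^8) / (7.151 × 10^15) = 3.3058 × 10^-8 rad.
In arcseconds: 3.3058 × 10^-8 × 206265 = 0.0068187″.

0.006819 arcsec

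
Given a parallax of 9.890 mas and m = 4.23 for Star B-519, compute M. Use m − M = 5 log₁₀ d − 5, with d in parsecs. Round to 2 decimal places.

d = 1/p = 1/0.009890″ = 101.11 pc.
m − M = 5 log₁₀(101.11) − 5 = 10.0240 − 5 = 5.0240.
M = m − (m − M) = 4.23 − 5.0240 = -0.79.

M = -0.79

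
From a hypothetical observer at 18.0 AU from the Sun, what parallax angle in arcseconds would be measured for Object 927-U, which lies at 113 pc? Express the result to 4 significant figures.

0.1593 arcsec

p (arcsec) = B (AU) / d (pc).
p = 18.0 / 113 = 0.15929 arcsec.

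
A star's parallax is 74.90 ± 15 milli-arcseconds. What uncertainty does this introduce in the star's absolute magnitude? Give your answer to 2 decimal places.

σ_M = 0.43 mag

M = m − 5 log₁₀ d + 5 = m + 5 log₁₀ p + 5, so ∂M/∂p = 5/(p ln 10).
σ_M = (5/ln 10) · (σ_p/p) = 2.1715 × 15/74.90 = 2.1715 × 0.20027 = 0.43489.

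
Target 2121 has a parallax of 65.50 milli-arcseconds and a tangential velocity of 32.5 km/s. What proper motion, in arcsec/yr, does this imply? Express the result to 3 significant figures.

0.449 arcsec/yr

d = 1/p = 1/0.06550″ = 15.267 pc.
μ = v_t / (4.74 d) = 32.5 / (4.74 × 15.267) = 32.5 / 72.366 = 0.44911 ″/yr.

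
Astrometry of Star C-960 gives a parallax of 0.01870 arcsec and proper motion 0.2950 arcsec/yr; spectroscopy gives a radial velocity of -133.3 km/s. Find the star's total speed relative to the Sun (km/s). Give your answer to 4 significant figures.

152.8 km/s

d = 1/p = 1/0.01870″ = 53.476 pc.
v_t = 4.740 μ d = 4.740 × 0.2950 × 53.476 = 74.775 km/s.
v = √(v_r² + v_t²) = √((-133.3)² + 74.775²) = √23360.2 = 152.84 km/s.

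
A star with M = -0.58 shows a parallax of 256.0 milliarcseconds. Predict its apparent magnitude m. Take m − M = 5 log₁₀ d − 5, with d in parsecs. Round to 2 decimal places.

d = 1/p = 1/0.2560″ = 3.9063 pc.
m − M = 5 log₁₀ d − 5 = 5 log₁₀(3.9063) − 5 = 2.9588 − 5 = -2.0412.
m = M + (m − M) = -0.58 + (-2.0412) = -2.62.

m = -2.62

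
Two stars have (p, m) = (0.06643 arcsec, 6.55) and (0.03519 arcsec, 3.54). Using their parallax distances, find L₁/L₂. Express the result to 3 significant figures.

d₁ = 1/p₁ = 1/0.06643″ = 15.053 pc; d₂ = 1/p₂ = 1/0.03519″ = 28.417 pc.
M₁ = m₁ − 5 log₁₀ d₁ + 5 = 6.55 − 5.8881 + 5 = 5.6619.
M₂ = 3.54 − 7.2679 + 5 = 1.2721.
L₁/L₂ = 10^(0.4(M₂ − M₁)) = 10^(0.4 × (-4.3898)) = 10^(-1.75592) = 0.017542.

L₁/L₂ = 0.0175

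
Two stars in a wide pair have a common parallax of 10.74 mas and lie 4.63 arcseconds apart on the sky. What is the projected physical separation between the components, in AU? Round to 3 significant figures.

431 AU

d = 1/p = 1/0.01074″ = 93.11 pc.
At distance d (pc), an angle of θ arcsec spans θ·d AU: s = 4.63 × 93.11 = 431.1 AU.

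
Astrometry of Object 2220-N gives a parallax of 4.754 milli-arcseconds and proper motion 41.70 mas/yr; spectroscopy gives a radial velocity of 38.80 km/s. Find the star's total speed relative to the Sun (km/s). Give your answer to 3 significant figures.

d = 1/p = 1/0.004754″ = 210.35 pc.
μ = 41.70 mas/yr = 0.04170 ″/yr.
v_t = 4.740 μ d = 4.740 × 0.04170 × 210.35 = 41.577 km/s.
v = √(v_r² + v_t²) = √(38.80² + 41.577²) = √3234.09 = 56.869 km/s.

56.9 km/s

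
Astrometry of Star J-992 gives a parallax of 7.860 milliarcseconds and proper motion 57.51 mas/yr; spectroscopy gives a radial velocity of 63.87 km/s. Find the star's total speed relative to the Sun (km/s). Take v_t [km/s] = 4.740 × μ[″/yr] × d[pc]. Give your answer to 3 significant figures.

d = 1/p = 1/0.007860″ = 127.23 pc.
μ = 57.51 mas/yr = 0.05751 ″/yr.
v_t = 4.740 μ d = 4.740 × 0.05751 × 127.23 = 34.683 km/s.
v = √(v_r² + v_t²) = √(63.87² + 34.683²) = √5282.29 = 72.679 km/s.

72.7 km/s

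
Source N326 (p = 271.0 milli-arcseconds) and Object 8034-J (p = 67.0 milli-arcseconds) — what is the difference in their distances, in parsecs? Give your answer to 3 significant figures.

11.2 pc

d_A = 1/0.2710″ = 3.69 pc; d_B = 1/0.06700″ = 14.925 pc.
|d_B − d_A| = |14.925 − 3.69| = 11.235 pc.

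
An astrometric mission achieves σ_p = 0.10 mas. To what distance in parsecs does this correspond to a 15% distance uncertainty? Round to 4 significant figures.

1500 pc

σ_d/d = σ_p/p, so the condition is σ_p/p ≤ 0.15, i.e. p ≥ σ_p/0.15.
p_min = 0.10/0.15 = 0.66667 mas = 0.00066667 arcsec.
d_max = 1/p_min = 1/0.00066667 = 1500 pc.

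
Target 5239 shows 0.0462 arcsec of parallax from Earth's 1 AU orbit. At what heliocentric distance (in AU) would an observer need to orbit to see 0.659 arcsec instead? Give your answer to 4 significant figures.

14.26 AU

Parallax scales linearly with baseline: p ∝ B, so B = p_target / p_Earth × 1 AU.
B = 0.659 / 0.0462 = 14.264 AU.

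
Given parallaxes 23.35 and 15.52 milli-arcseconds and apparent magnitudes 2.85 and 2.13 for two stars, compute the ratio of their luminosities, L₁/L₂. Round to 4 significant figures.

d₁ = 1/p₁ = 1/0.02335″ = 42.827 pc; d₂ = 1/p₂ = 1/0.01552″ = 64.433 pc.
M₁ = m₁ − 5 log₁₀ d₁ + 5 = 2.85 − 8.1586 + 5 = -0.3086.
M₂ = 2.13 − 9.0455 + 5 = -1.9155.
L₁/L₂ = 10^(0.4(M₂ − M₁)) = 10^(0.4 × (-1.6069)) = 10^(-0.64276) = 0.22764.

L₁/L₂ = 0.2276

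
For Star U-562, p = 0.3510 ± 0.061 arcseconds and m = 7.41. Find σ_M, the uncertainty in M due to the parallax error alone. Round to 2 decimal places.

σ_M = 0.38 mag

M = m − 5 log₁₀ d + 5 = m + 5 log₁₀ p + 5, so ∂M/∂p = 5/(p ln 10).
σ_M = (5/ln 10) · (σ_p/p) = 2.1715 × 0.061/0.3510 = 2.1715 × 0.17379 = 0.37738.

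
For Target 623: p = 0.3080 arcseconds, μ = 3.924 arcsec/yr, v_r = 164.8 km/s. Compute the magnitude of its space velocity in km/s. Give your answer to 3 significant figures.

176 km/s

d = 1/p = 1/0.3080″ = 3.2468 pc.
v_t = 4.740 μ d = 4.740 × 3.924 × 3.2468 = 60.39 km/s.
v = √(v_r² + v_t²) = √(164.8² + 60.39²) = √30806 = 175.52 km/s.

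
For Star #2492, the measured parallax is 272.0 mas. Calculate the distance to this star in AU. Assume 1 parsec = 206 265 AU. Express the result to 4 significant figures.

p = 272.0 mas = 0.2720 arcsec.
d = 1/p = 1/0.2720 = 3.6765 pc.
In AU: 3.6765 × 206265 = 7.5833 × 10^5 AU.

758300 AU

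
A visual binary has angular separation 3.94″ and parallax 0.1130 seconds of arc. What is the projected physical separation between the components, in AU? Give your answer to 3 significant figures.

34.9 AU

d = 1/p = 1/0.1130″ = 8.8496 pc.
At distance d (pc), an angle of θ arcsec spans θ·d AU: s = 3.94 × 8.8496 = 34.867 AU.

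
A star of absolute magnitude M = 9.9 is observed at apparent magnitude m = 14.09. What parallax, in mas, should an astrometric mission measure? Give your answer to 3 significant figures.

m − M = 14.09 − 9.9 = 4.19.
d = 10^((m−M)/5 + 1) = 10^1.838 = 68.865 pc.
p = 1/d = 1/68.865 = 0.014521 arcsec = 14.521 mas.

14.5 mas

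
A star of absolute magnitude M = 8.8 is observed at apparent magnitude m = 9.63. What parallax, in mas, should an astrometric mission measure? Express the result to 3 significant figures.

m − M = 9.63 − 8.8 = 0.83.
d = 10^((m−M)/5 + 1) = 10^1.166 = 14.655 pc.
p = 1/d = 1/14.655 = 0.068236 arcsec = 68.236 mas.

68.2 mas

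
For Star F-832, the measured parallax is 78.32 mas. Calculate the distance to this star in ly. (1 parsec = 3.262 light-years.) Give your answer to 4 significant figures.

41.65 ly

p = 78.32 mas = 0.07832 arcsec.
d = 1/p = 1/0.07832 = 12.768 pc.
In light-years: 12.768 × 3.262 = 41.649 ly.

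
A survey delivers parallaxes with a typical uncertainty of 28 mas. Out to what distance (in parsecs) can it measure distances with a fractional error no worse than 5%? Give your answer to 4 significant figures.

σ_d/d = σ_p/p, so the condition is σ_p/p ≤ 0.05, i.e. p ≥ σ_p/0.05.
p_min = 28/0.05 = 560 mas = 0.56 arcsec.
d_max = 1/p_min = 1/0.56 = 1.7857 pc.

1.786 pc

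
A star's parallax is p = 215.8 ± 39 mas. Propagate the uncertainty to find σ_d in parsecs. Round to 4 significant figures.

0.8375 pc

d = 1/p, so σ_d = σ_p / p².
σ_d = 0.0390 / (0.2158)² = 0.0390 / 0.04657 = 0.83745 pc.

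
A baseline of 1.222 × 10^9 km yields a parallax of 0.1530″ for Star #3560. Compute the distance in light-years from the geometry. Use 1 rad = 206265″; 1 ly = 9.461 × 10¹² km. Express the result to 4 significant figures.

θ = 0.1530″ = 0.1530/206265 = 7.4176 × 10^-7 rad.
d = B/θ = (1.222 × 10^9) / (7.4176 × 10^-7) = 1.6474 × 10^15 km = (1.6474 × 10^15) / (9.461 × 10^12) ly = 174.13 ly.

174.1 ly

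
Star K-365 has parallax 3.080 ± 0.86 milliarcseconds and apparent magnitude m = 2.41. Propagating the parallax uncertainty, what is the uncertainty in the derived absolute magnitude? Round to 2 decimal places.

σ_M = 0.61 mag

M = m − 5 log₁₀ d + 5 = m + 5 log₁₀ p + 5, so ∂M/∂p = 5/(p ln 10).
σ_M = (5/ln 10) · (σ_p/p) = 2.1715 × 0.86/3.080 = 2.1715 × 0.27922 = 0.60633.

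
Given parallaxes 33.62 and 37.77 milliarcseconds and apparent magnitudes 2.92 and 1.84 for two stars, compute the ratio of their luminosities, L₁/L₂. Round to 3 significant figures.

d₁ = 1/p₁ = 1/0.03362″ = 29.744 pc; d₂ = 1/p₂ = 1/0.03777″ = 26.476 pc.
M₁ = m₁ − 5 log₁₀ d₁ + 5 = 2.92 − 7.3670 + 5 = 0.5530.
M₂ = 1.84 − 7.1143 + 5 = -0.2743.
L₁/L₂ = 10^(0.4(M₂ − M₁)) = 10^(0.4 × (-0.8273)) = 10^(-0.33092) = 0.46675.

L₁/L₂ = 0.467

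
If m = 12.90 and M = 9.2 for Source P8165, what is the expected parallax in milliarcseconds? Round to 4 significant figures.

m − M = 12.90 − 9.2 = 3.70.
d = 10^((m−M)/5 + 1) = 10^1.740 = 54.954 pc.
p = 1/d = 1/54.954 = 0.018197 arcsec = 18.197 mas.

18.20 mas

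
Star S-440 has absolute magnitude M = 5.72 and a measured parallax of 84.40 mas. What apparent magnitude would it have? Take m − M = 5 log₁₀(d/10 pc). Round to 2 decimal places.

m = 6.09

d = 1/p = 1/0.08440″ = 11.848 pc.
m − M = 5 log₁₀ d − 5 = 5 log₁₀(11.848) − 5 = 5.3682 − 5 = 0.3682.
m = M + (m − M) = 5.72 + 0.3682 = 6.09.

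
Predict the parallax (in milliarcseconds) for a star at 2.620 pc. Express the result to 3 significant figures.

p = 1/d = 1/2.62 = 0.38168 arcsec.
= 0.38168 × 1000 = 381.68 mas.

382 mas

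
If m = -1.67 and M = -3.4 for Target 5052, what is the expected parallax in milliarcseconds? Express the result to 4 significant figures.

45.08 mas

m − M = -1.67 − (-3.4) = 1.73.
d = 10^((m−M)/5 + 1) = 10^1.346 = 22.182 pc.
p = 1/d = 1/22.182 = 0.045082 arcsec = 45.082 mas.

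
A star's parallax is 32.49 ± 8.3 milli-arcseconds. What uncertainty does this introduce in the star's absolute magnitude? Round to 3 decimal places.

σ_M = 0.555 mag

M = m − 5 log₁₀ d + 5 = m + 5 log₁₀ p + 5, so ∂M/∂p = 5/(p ln 10).
σ_M = (5/ln 10) · (σ_p/p) = 2.1715 × 8.3/32.49 = 2.1715 × 0.25546 = 0.55473.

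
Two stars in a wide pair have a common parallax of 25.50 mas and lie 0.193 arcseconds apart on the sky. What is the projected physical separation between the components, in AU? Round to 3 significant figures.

d = 1/p = 1/0.02550″ = 39.216 pc.
At distance d (pc), an angle of θ arcsec spans θ·d AU: s = 0.193 × 39.216 = 7.5687 AU.

7.57 AU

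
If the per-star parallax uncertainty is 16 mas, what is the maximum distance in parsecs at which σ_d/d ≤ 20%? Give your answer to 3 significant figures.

12.5 pc

σ_d/d = σ_p/p, so the condition is σ_p/p ≤ 0.20, i.e. p ≥ σ_p/0.20.
p_min = 16/0.20 = 80 mas = 0.08 arcsec.
d_max = 1/p_min = 1/0.08 = 12.5 pc.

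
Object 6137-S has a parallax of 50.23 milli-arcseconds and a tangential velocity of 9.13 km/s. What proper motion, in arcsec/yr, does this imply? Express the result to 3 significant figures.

d = 1/p = 1/0.05023″ = 19.908 pc.
μ = v_t / (4.74 d) = 9.13 / (4.74 × 19.908) = 9.13 / 94.364 = 0.096753 ″/yr.

0.0968 arcsec/yr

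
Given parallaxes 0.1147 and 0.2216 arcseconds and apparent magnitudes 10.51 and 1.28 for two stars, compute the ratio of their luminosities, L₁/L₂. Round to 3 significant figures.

d₁ = 1/p₁ = 1/0.1147″ = 8.7184 pc; d₂ = 1/p₂ = 1/0.2216″ = 4.5126 pc.
M₁ = m₁ − 5 log₁₀ d₁ + 5 = 10.51 − 4.7022 + 5 = 10.8078.
M₂ = 1.28 − 3.2721 + 5 = 3.0079.
L₁/L₂ = 10^(0.4(M₂ − M₁)) = 10^(0.4 × (-7.7999)) = 10^(-3.11996) = 0.00075865.

L₁/L₂ = 0.000759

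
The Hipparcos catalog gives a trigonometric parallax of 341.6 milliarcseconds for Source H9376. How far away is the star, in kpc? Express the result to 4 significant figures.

0.002927 kpc

p = 341.6 milliarcseconds = 0.3416 arcsec.
d = 1/p = 1/0.3416 = 2.9274 pc.
= 0.0029274 kpc.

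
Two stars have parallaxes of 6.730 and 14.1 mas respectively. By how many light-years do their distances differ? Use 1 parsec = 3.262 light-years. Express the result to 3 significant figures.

253 ly

d_A = 1/0.006730″ = 148.59 pc; d_B = 1/0.01410″ = 70.922 pc.
|d_B − d_A| = |70.922 − 148.59| = 77.668 pc = 77.668 × 3.262 ly = 253.35 ly.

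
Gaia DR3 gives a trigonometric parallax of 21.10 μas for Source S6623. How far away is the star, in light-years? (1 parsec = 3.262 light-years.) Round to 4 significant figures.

154600 light years

p = 21.10 μas = 0.00002110 arcsec.
d = 1/p = 1/0.00002110 = 47393 pc.
In light-years: 47393 × 3.262 = 1.5460 × 10^5 ly.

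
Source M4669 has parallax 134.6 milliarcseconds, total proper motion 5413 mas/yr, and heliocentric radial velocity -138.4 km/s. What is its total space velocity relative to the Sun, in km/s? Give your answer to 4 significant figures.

235.6 km/s

d = 1/p = 1/0.1346″ = 7.4294 pc.
μ = 5413 mas/yr = 5.413 ″/yr.
v_t = 4.740 μ d = 4.740 × 5.413 × 7.4294 = 190.62 km/s.
v = √(v_r² + v_t²) = √((-138.4)² + 190.62²) = √55490.5 = 235.56 km/s.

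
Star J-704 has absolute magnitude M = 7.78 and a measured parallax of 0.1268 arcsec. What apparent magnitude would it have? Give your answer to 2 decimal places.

m = 7.26

d = 1/p = 1/0.1268″ = 7.8864 pc.
m − M = 5 log₁₀ d − 5 = 5 log₁₀(7.8864) − 5 = 4.4844 − 5 = -0.5156.
m = M + (m − M) = 7.78 + (-0.5156) = 7.26.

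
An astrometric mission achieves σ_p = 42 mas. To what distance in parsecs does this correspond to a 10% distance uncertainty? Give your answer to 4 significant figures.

2.381 pc

σ_d/d = σ_p/p, so the condition is σ_p/p ≤ 0.10, i.e. p ≥ σ_p/0.10.
p_min = 42/0.10 = 420 mas = 0.42 arcsec.
d_max = 1/p_min = 1/0.42 = 2.381 pc.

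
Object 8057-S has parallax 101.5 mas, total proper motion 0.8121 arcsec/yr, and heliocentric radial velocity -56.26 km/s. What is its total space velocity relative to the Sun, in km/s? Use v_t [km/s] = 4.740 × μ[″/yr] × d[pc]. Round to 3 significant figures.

d = 1/p = 1/0.1015″ = 9.8522 pc.
v_t = 4.740 μ d = 4.740 × 0.8121 × 9.8522 = 37.925 km/s.
v = √(v_r² + v_t²) = √((-56.26)² + 37.925²) = √4603.49 = 67.849 km/s.

67.8 km/s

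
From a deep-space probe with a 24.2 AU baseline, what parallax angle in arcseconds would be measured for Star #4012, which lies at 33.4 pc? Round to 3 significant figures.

p (arcsec) = B (AU) / d (pc).
p = 24.2 / 33.4 = 0.72455 arcsec.

0.725 arcsec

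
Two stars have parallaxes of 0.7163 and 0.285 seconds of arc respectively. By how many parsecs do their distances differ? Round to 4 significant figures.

2.113 pc

d_A = 1/0.7163″ = 1.3961 pc; d_B = 1/0.2850″ = 3.5088 pc.
|d_B − d_A| = |3.5088 − 1.3961| = 2.1127 pc.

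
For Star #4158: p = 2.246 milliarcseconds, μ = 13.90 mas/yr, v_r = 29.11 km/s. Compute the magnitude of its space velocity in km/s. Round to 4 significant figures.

d = 1/p = 1/0.002246″ = 445.24 pc.
μ = 13.90 mas/yr = 0.01390 ″/yr.
v_t = 4.740 μ d = 4.740 × 0.01390 × 445.24 = 29.335 km/s.
v = √(v_r² + v_t²) = √(29.11² + 29.335²) = √1707.93 = 41.327 km/s.

41.33 km/s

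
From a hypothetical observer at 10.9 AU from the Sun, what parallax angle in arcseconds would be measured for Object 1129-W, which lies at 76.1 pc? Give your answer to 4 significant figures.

p (arcsec) = B (AU) / d (pc).
p = 10.9 / 76.1 = 0.14323 arcsec.

0.1432 arcsec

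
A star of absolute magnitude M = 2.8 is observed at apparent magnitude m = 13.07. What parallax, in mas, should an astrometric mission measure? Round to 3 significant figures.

m − M = 13.07 − 2.8 = 10.27.
d = 10^((m−M)/5 + 1) = 10^3.054 = 1132.4 pc.
p = 1/d = 1/1132.4 = 0.00088308 arcsec = 0.88308 mas.

0.883 mas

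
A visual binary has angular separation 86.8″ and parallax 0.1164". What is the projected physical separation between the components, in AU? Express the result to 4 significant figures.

745.7 AU

d = 1/p = 1/0.1164″ = 8.5911 pc.
At distance d (pc), an angle of θ arcsec spans θ·d AU: s = 86.8 × 8.5911 = 745.71 AU.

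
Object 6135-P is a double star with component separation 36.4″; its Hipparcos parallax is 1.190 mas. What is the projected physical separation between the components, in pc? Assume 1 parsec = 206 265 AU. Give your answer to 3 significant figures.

d = 1/p = 1/0.001190″ = 840.34 pc.
At distance d (pc), an angle of θ arcsec spans θ·d AU: s = 36.4 × 840.34 = 30588 AU.
= 30588 / 206265 = 0.14829 pc.

0.148 pc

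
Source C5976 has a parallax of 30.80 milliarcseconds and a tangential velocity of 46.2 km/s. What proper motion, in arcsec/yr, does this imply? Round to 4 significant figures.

0.3002 arcsec/yr

d = 1/p = 1/0.03080″ = 32.468 pc.
μ = v_t / (4.74 d) = 46.2 / (4.74 × 32.468) = 46.2 / 153.9 = 0.30019 ″/yr.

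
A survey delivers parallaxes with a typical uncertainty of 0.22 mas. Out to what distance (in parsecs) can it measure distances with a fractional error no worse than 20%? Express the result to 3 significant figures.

σ_d/d = σ_p/p, so the condition is σ_p/p ≤ 0.20, i.e. p ≥ σ_p/0.20.
p_min = 0.22/0.20 = 1.1 mas = 0.0011 arcsec.
d_max = 1/p_min = 1/0.0011 = 909.09 pc.

909 pc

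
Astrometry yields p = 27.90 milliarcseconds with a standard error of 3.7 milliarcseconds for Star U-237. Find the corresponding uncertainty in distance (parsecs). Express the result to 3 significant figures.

4.75 pc

d = 1/p, so σ_d = σ_p / p².
σ_d = 0.00370 / (0.02790)² = 0.00370 / 0.00077841 = 4.7533 pc.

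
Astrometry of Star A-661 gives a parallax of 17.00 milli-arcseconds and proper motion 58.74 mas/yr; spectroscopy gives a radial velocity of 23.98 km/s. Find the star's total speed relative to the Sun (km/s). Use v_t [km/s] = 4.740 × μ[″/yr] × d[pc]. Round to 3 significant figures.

29.0 km/s

d = 1/p = 1/0.01700″ = 58.824 pc.
μ = 58.74 mas/yr = 0.05874 ″/yr.
v_t = 4.740 μ d = 4.740 × 0.05874 × 58.824 = 16.378 km/s.
v = √(v_r² + v_t²) = √(23.98² + 16.378²) = √843.279 = 29.039 km/s.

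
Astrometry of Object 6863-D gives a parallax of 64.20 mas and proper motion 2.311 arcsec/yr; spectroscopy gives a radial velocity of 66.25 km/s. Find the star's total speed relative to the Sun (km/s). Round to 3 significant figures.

d = 1/p = 1/0.06420″ = 15.576 pc.
v_t = 4.740 μ d = 4.740 × 2.311 × 15.576 = 170.62 km/s.
v = √(v_r² + v_t²) = √(66.25² + 170.62²) = √33500.2 = 183.03 km/s.

183 km/s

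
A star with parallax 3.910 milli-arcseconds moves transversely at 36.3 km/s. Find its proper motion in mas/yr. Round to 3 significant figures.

29.9 mas/yr

d = 1/p = 1/0.003910″ = 255.75 pc.
μ = v_t / (4.74 d) = 36.3 / (4.74 × 255.75) = 36.3 / 1212.3 = 0.029943 ″/yr = 29.943 mas/yr.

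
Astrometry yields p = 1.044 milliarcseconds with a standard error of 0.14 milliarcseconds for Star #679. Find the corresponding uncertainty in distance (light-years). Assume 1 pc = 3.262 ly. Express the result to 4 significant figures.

419.0 ly

d = 1/p, so σ_d = σ_p / p².
σ_d = 0.000140 / (0.001044)² = 0.000140 / 0.0000010899 = 128.45 pc = 128.45 × 3.262 ly = 419 ly.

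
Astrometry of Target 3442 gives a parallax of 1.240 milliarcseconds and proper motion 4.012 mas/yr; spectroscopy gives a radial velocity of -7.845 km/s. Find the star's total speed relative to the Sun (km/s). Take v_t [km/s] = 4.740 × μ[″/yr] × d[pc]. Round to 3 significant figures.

d = 1/p = 1/0.001240″ = 806.45 pc.
μ = 4.012 mas/yr = 0.004012 ″/yr.
v_t = 4.740 μ d = 4.740 × 0.004012 × 806.45 = 15.336 km/s.
v = √(v_r² + v_t²) = √((-7.845)² + 15.336²) = √296.737 = 17.226 km/s.

17.2 km/s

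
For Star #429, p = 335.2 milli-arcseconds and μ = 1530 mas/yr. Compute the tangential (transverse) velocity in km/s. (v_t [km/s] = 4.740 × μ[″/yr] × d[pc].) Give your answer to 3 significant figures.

d = 1/p = 1/0.3352″ = 2.9833 pc.
μ = 1530 mas/yr = 1.53 ″/yr.
v_t = 4.74 × μ × d = 4.74 × 1.53 × 2.9833 = 21.635 km/s.

21.6 km/s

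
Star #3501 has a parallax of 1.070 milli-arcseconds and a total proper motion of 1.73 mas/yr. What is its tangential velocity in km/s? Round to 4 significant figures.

d = 1/p = 1/0.001070″ = 934.58 pc.
μ = 1.73 mas/yr = 0.00173 ″/yr.
v_t = 4.74 × μ × d = 4.74 × 0.00173 × 934.58 = 7.6637 km/s.

7.664 km/s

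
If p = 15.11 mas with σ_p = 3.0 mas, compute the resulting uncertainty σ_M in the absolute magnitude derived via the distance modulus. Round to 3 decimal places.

σ_M = 0.431 mag

M = m − 5 log₁₀ d + 5 = m + 5 log₁₀ p + 5, so ∂M/∂p = 5/(p ln 10).
σ_M = (5/ln 10) · (σ_p/p) = 2.1715 × 3.0/15.11 = 2.1715 × 0.19854 = 0.43113.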